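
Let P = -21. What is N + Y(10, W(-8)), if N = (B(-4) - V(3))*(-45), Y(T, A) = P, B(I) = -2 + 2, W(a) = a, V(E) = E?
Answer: 114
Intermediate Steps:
B(I) = 0
Y(T, A) = -21
N = 135 (N = (0 - 1*3)*(-45) = (0 - 3)*(-45) = -3*(-45) = 135)
N + Y(10, W(-8)) = 135 - 21 = 114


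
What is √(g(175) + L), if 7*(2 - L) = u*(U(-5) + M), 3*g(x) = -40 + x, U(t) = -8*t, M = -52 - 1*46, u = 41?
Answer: √18949/7 ≈ 19.665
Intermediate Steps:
M = -98 (M = -52 - 46 = -98)
g(x) = -40/3 + x/3 (g(x) = (-40 + x)/3 = -40/3 + x/3)
L = 2392/7 (L = 2 - 41*(-8*(-5) - 98)/7 = 2 - 41*(40 - 98)/7 = 2 - 41*(-58)/7 = 2 - ⅐*(-2378) = 2 + 2378/7 = 2392/7 ≈ 341.71)
√(g(175) + L) = √((-40/3 + (⅓)*175) + 2392/7) = √((-40/3 + 175/3) + 2392/7) = √(45 + 2392/7) = √(2707/7) = √18949/7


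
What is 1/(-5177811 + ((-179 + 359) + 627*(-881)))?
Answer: -1/5730018 ≈ -1.7452e-7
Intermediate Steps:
1/(-5177811 + ((-179 + 359) + 627*(-881))) = 1/(-5177811 + (180 - 552387)) = 1/(-5177811 - 552207) = 1/(-5730018) = -1/5730018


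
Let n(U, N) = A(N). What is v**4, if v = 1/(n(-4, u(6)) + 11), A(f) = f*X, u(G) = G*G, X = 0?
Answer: 1/14641 ≈ 6.8301e-5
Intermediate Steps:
u(G) = G**2
A(f) = 0 (A(f) = f*0 = 0)
n(U, N) = 0
v = 1/11 (v = 1/(0 + 11) = 1/11 ≈ 0.090909)
v**4 = (1/11)**4 = 1/14641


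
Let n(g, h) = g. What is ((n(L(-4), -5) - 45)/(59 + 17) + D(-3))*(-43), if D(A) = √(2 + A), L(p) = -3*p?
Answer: 1419/76 - 43*I ≈ 18.671 - 43.0*I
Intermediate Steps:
((n(L(-4), -5) - 45)/(59 + 17) + D(-3))*(-43) = ((-3*(-4) - 45)/(59 + 17) + √(2 - 3))*(-43) = ((12 - 45)/76 + √(-1))*(-43) = (-33*1/76 + I)*(-43) = (-33/76 + I)*(-43) = 1419/76 - 43*I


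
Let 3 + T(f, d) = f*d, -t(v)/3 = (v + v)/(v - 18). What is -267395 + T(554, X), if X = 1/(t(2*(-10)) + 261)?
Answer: -1309972276/4899 ≈ -2.6740e+5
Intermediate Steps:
t(v) = -6*v/(-18 + v) (t(v) = -3*(v + v)/(v - 18) = -3*2*v/(-18 + v) = -6*v/(-18 + v))
X = 19/4899 (X = 1/(-6*2*(-10)/(-18 + 2*(-10)) + 261) = 1/(-6*(-20)/(-18 - 20) + 261) = 1/(-6*(-20)/(-38) + 261) = 1/(-6*(-20)*(-1/38) + 261) = 1/(-60/19 + 261) = 1/(4899/19) = 19/4899 ≈ 0.0038783)
T(f, d) = -3 + d*f (T(f, d) = -3 + f*d = -3 + d*f)
-267395 + T(554, X) = -267395 + (-3 + (19/4899)*554) = -267395 + (-3 + 10526/4899) = -267395 - 4171/4899 = -1309972276/4899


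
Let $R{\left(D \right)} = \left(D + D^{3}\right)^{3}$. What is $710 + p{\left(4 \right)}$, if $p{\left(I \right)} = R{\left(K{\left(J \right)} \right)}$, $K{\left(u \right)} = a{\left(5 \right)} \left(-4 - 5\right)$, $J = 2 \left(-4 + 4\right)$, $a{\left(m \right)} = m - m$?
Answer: $710$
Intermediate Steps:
$a{\left(m \right)} = 0$
$J = 0$ ($J = 2 \cdot 0 = 0$)
$K{\left(u \right)} = 0$ ($K{\left(u \right)} = 0 \left(-4 - 5\right) = 0 \left(-9\right) = 0$)
$p{\left(I \right)} = 0$ ($p{\left(I \right)} = 0^{3} \left(1 + 0^{2}\right)^{3} = 0 \left(1 + 0\right)^{3} = 0 \cdot 1^{3} = 0 \cdot 1 = 0$)
$710 + p{\left(4 \right)} = 710 + 0 = 710$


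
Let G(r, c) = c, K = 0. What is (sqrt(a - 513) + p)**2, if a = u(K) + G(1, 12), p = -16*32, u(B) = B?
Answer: (512 - I*sqrt(501))**2 ≈ 2.6164e+5 - 22920.0*I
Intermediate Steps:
p = -512
a = 12 (a = 0 + 12 = 12)
(sqrt(a - 513) + p)**2 = (sqrt(12 - 513) - 512)**2 = (sqrt(-501) - 512)**2 = (I*sqrt(501) - 512)**2 = (-512 + I*sqrt(501))**2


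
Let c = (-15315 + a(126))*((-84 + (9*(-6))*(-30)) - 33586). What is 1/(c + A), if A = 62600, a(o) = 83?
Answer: 1/488248200 ≈ 2.0481e-9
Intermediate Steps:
c = 488185600 (c = (-15315 + 83)*((-84 + (9*(-6))*(-30)) - 33586) = -15232*((-84 - 54*(-30)) - 33586) = -15232*((-84 + 1620) - 33586) = -15232*(1536 - 33586) = -15232*(-32050) = 488185600)
1/(c + A) = 1/(488185600 + 62600) = 1/488248200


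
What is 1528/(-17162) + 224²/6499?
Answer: 425595020/55767919 ≈ 7.6315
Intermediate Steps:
1528/(-17162) + 224²/6499 = 1528*(-1/17162) + 50176*(1/6499) = -764/8581 + 50176/6499 = 425595020/55767919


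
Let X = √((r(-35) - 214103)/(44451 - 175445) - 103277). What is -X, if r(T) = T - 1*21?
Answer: -I*√1772146195729926/130994 ≈ -321.36*I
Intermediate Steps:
r(T) = -21 + T (r(T) = T - 21 = -21 + T)
X = I*√1772146195729926/130994 (X = √(((-21 - 35) - 214103)/(44451 - 175445) - 103277) = √((-56 - 214103)/(-130994) - 103277) = √(-214159*(-1/130994) - 103277) = √(214159/130994 - 103277) = √(-13528453179/130994) = I*√1772146195729926/130994 ≈ 321.36*I)
-X = -I*√1772146195729926/130994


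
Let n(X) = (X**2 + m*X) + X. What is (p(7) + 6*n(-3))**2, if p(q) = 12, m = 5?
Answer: 1764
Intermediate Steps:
n(X) = X**2 + 6*X (n(X) = (X**2 + 5*X) + X = X**2 + 6*X)
(p(7) + 6*n(-3))**2 = (12 + 6*(-3*(6 - 3)))**2 = (12 + 6*(-3*3))**2 = (12 + 6*(-9))**2 = (12 - 54)**2 = (-42)**2 = 1764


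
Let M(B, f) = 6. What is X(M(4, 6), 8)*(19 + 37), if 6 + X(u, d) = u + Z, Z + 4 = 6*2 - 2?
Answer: 336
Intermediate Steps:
Z = 6 (Z = -4 + (6*2 - 2) = -4 + (12 - 2) = -4 + 10 = 6)
X(u, d) = u (X(u, d) = -6 + (u + 6) = -6 + (6 + u) = u)
X(M(4, 6), 8)*(19 + 37) = 6*(19 + 37) = 6*56 = 336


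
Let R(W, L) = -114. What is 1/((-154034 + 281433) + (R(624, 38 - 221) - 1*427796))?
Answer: -1/300511 ≈ -3.3277e-6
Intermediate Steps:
1/((-154034 + 281433) + (R(624, 38 - 221) - 1*427796)) = 1/((-154034 + 281433) + (-114 - 1*427796)) = 1/(127399 + (-114 - 427796)) = 1/(127399 - 427910) = 1/(-300511) = -1/300511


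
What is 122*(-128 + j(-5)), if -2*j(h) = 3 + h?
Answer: -15494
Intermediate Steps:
j(h) = -3/2 - h/2 (j(h) = -(3 + h)/2 = -3/2 - h/2)
122*(-128 + j(-5)) = 122*(-128 + (-3/2 - ½*(-5))) = 122*(-128 + (-3/2 + 5/2)) = 122*(-128 + 1) = 122*(-127) = -15494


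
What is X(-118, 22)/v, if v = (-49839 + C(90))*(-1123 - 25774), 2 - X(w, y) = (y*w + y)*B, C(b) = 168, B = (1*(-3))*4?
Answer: -30886/1336000887 ≈ -2.3118e-5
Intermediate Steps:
B = -12 (B = -3*4 = -12)
X(w, y) = 2 + 12*y + 12*w*y (X(w, y) = 2 - (y*w + y)*(-12) = 2 - (w*y + y)*(-12) = 2 - (y + w*y)*(-12) = 2 - (-12*y - 12*w*y) = 2 + (12*y + 12*w*y) = 2 + 12*y + 12*w*y)
v = 1336000887 (v = (-49839 + 168)*(-1123 - 25774) = -49671*(-26897) = 1336000887)
X(-118, 22)/v = (2 + 12*22 + 12*(-118)*22)/1336000887 = (2 + 264 - 31152)*(1/1336000887) = -30886*1/1336000887 = -30886/1336000887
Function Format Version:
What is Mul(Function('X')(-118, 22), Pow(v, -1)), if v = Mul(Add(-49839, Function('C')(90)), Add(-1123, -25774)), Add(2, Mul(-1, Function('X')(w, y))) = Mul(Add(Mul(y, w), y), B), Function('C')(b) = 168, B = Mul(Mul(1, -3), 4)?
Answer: Rational(-30886, 1336000887) ≈ -2.3118e-5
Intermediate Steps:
B = -12 (B = Mul(-3, 4) = -12)
Function('X')(w, y) = Add(2, Mul(12, y), Mul(12, w, y)) (Function('X')(w, y) = Add(2, Mul(-1, Mul(Add(Mul(y, w), y), -12))) = Add(2, Mul(-1, Mul(Add(Mul(w, y), y), -12))) = Add(2, Mul(-1, Mul(Add(y, Mul(w, y)), -12))) = Add(2, Mul(-1, Add(Mul(-12, y), Mul(-12, w, y)))) = Add(2, Add(Mul(12, y), Mul(12, w, y))) = Add(2, Mul(12, y), Mul(12, w, y)))
v = 1336000887 (v = Mul(Add(-49839, 168), Add(-1123, -25774)) = Mul(-49671, -26897) = 1336000887)
Mul(Function('X')(-118, 22), Pow(v, -1)) = Mul(Add(2, Mul(12, 22), Mul(12, -118, 22)), Pow(1336000887, -1)) = Mul(Add(2, 264, -31152), Rational(1, 1336000887)) = Mul(-30886, Rational(1, 1336000887)) = Rational(-30886, 1336000887)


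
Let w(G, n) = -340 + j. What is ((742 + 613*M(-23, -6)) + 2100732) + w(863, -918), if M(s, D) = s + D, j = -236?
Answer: 2083121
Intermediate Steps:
w(G, n) = -576 (w(G, n) = -340 - 236 = -576)
M(s, D) = D + s
((742 + 613*M(-23, -6)) + 2100732) + w(863, -918) = ((742 + 613*(-6 - 23)) + 2100732) - 576 = ((742 + 613*(-29)) + 2100732) - 576 = ((742 - 17777) + 2100732) - 576 = (-17035 + 2100732) - 576 = 2083697 - 576 = 2083121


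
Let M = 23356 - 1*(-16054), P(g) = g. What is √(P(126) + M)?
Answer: 4*√2471 ≈ 198.84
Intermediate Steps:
M = 39410 (M = 23356 + 16054 = 39410)
√(P(126) + M) = √(126 + 39410) = √39536 = 4*√2471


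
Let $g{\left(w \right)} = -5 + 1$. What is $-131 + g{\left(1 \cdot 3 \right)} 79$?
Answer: $-447$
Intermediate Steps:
$g{\left(w \right)} = -4$
$-131 + g{\left(1 \cdot 3 \right)} 79 = -131 - 316 = -447$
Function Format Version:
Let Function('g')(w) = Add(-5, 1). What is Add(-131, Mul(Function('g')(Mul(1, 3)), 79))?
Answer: -447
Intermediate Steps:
Function('g')(w) = -4
Add(-131, Mul(Function('g')(Mul(1, 3)), 79)) = Add(-131, Mul(-4, 79)) = Add(-131, -316) = -447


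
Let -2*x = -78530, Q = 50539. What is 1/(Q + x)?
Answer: 1/89804 ≈ 1.1135e-5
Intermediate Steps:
x = 39265 (x = -½*(-78530) = 39265)
1/(Q + x) = 1/(50539 + 39265) = 1/89804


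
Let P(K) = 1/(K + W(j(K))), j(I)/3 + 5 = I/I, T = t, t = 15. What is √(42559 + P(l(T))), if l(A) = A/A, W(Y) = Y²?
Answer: 4*√55925195/145 ≈ 206.30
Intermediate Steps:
T = 15
j(I) = -12 (j(I) = -15 + 3*(I/I) = -15 + 3*1 = -15 + 3 = -12)
l(A) = 1
P(K) = 1/(144 + K) (P(K) = 1/(K + (-12)²) = 1/(K + 144) = 1/(144 + K))
√(42559 + P(l(T))) = √(42559 + 1/(144 + 1)) = √(42559 + 1/145) = √(6171056/145) = 4*√55925195/145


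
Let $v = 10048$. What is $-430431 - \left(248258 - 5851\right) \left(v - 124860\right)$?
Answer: $27830802053$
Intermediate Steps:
$-430431 - \left(248258 - 5851\right) \left(v - 124860\right) = -430431 - \left(248258 - 5851\right) \left(10048 - 124860\right) = -430431 - 242407 \left(-114812\right) = -430431 - -27831232484 = -430431 + 27831232484 = 27830802053$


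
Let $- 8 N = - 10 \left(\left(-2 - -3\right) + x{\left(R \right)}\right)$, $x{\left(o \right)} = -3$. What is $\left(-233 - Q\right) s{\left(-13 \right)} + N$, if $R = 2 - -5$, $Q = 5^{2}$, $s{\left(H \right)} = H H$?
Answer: $- \frac{87209}{2} \approx -43605.0$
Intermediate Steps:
$s{\left(H \right)} = H^{2}$
$Q = 25$
$R = 7$ ($R = 2 + 5 = 7$)
$N = - \frac{5}{2}$ ($N = - \frac{\left(-10\right) \left(\left(-2 - -3\right) - 3\right)}{8} = - \frac{\left(-10\right) \left(\left(-2 + 3\right) - 3\right)}{8} = - \frac{\left(-10\right) \left(1 - 3\right)}{8} = - \frac{\left(-10\right) \left(-2\right)}{8} = \left(- \frac{1}{8}\right) 20 = - \frac{5}{2} \approx -2.5$)
$\left(-233 - Q\right) s{\left(-13 \right)} + N = \left(-233 - 25\right) \left(-13\right)^{2} - \frac{5}{2} = \left(-233 - 25\right) 169 - \frac{5}{2} = \left(-258\right) 169 - \frac{5}{2} = -43602 - \frac{5}{2} = - \frac{87209}{2}$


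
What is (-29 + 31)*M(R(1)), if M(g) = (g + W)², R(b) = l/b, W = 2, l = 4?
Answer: 72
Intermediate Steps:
R(b) = 4/b
M(g) = (2 + g)² (M(g) = (g + 2)² = (2 + g)²)
(-29 + 31)*M(R(1)) = (-29 + 31)*(2 + 4/1)² = 2*(2 + 4*1)² = 2*(2 + 4)² = 2*6² = 2*36 = 72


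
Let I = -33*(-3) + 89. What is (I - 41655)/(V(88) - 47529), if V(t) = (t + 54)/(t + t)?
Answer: 3649096/4182481 ≈ 0.87247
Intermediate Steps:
I = 188 (I = 99 + 89 = 188)
V(t) = (54 + t)/(2*t) (V(t) = (54 + t)/((2*t)) = (54 + t)*(1/(2*t)) = (54 + t)/(2*t))
(I - 41655)/(V(88) - 47529) = (188 - 41655)/((1/2)*(54 + 88)/88 - 47529) = -41467/((1/2)*(1/88)*142 - 47529) = -41467/(71/88 - 47529) = -41467/(-4182481/88) = -41467*(-88/4182481) = 3649096/4182481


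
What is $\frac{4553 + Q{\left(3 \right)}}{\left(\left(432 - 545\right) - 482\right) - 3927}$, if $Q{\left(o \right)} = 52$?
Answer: $- \frac{4605}{4522} \approx -1.0184$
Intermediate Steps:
$\frac{4553 + Q{\left(3 \right)}}{\left(\left(432 - 545\right) - 482\right) - 3927} = \frac{4553 + 52}{\left(\left(432 - 545\right) - 482\right) - 3927} = \frac{4605}{\left(-113 - 482\right) - 3927} = \frac{4605}{-595 - 3927} = \frac{4605}{-4522} = 4605 \left(- \frac{1}{4522}\right) = - \frac{4605}{4522}$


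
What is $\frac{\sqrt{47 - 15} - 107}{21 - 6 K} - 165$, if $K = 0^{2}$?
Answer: $- \frac{3572}{21} + \frac{4 \sqrt{2}}{21} \approx -169.83$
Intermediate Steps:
$K = 0$
$\frac{\sqrt{47 - 15} - 107}{21 - 6 K} - 165 = \frac{\sqrt{47 - 15} - 107}{21 - 0} - 165 = \frac{\sqrt{32} - 107}{21 + 0} - 165 = \frac{4 \sqrt{2} - 107}{21} - 165 = \left(-107 + 4 \sqrt{2}\right) \frac{1}{21} - 165 = \left(- \frac{107}{21} + \frac{4 \sqrt{2}}{21}\right) - 165 = - \frac{3572}{21} + \frac{4 \sqrt{2}}{21}$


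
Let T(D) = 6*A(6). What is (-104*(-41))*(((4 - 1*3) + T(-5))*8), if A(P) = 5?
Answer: 1057472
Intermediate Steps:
T(D) = 30 (T(D) = 6*5 = 30)
(-104*(-41))*(((4 - 1*3) + T(-5))*8) = (-104*(-41))*(((4 - 1*3) + 30)*8) = 4264*(((4 - 3) + 30)*8) = 4264*((1 + 30)*8) = 4264*(31*8) = 4264*248 = 1057472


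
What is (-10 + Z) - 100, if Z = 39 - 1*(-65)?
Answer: -6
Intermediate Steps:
Z = 104 (Z = 39 + 65 = 104)
(-10 + Z) - 100 = (-10 + 104) - 100 = 94 - 100 = -6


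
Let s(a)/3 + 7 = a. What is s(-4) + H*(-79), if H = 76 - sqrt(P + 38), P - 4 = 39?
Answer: -5326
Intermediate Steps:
P = 43 (P = 4 + 39 = 43)
s(a) = -21 + 3*a
H = 67 (H = 76 - sqrt(43 + 38) = 76 - sqrt(81) = 76 - 1*9 = 76 - 9 = 67)
s(-4) + H*(-79) = (-21 + 3*(-4)) + 67*(-79) = (-21 - 12) - 5293 = -33 - 5293 = -5326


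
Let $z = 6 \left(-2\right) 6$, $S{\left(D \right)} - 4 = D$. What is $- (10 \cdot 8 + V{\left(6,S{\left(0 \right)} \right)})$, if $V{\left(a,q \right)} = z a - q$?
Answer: $356$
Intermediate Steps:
$S{\left(D \right)} = 4 + D$
$z = -72$ ($z = \left(-12\right) 6 = -72$)
$V{\left(a,q \right)} = - q - 72 a$ ($V{\left(a,q \right)} = - 72 a - q = - q - 72 a$)
$- (10 \cdot 8 + V{\left(6,S{\left(0 \right)} \right)}) = - (10 \cdot 8 - 436) = - (80 - 436) = \left(-1\right) \left(-356\right) = 356$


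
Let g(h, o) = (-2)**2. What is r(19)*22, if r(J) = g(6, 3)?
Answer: 88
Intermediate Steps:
g(h, o) = 4
r(J) = 4
r(19)*22 = 4*22 = 88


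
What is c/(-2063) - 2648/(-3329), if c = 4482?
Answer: -9457754/6867727 ≈ -1.3771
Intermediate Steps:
c/(-2063) - 2648/(-3329) = 4482/(-2063) - 2648/(-3329) = 4482*(-1/2063) - 2648*(-1/3329) = -4482/2063 + 2648/3329 = -9457754/6867727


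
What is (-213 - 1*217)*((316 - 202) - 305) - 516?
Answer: 81614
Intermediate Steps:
(-213 - 1*217)*((316 - 202) - 305) - 516 = (-213 - 217)*(114 - 305) - 516 = -430*(-191) - 516 = 82130 - 516 = 81614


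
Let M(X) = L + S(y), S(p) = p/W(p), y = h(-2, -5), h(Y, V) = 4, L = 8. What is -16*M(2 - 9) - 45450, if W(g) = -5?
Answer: -227826/5 ≈ -45565.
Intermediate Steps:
y = 4
S(p) = -p/5 (S(p) = p/(-5) = p*(-⅕) = -p/5)
M(X) = 36/5 (M(X) = 8 - ⅕*4 = 8 - ⅘ = 36/5)
-16*M(2 - 9) - 45450 = -16*36/5 - 45450 = -576/5 - 45450 = -227826/5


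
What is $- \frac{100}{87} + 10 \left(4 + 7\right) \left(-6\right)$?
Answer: $- \frac{57520}{87} \approx -661.15$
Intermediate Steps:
$- \frac{100}{87} + 10 \left(4 + 7\right) \left(-6\right) = \left(-100\right) \frac{1}{87} + 10 \cdot 11 \left(-6\right) = - \frac{100}{87} + 10 \left(-66\right) = - \frac{100}{87} - 660 = - \frac{57520}{87}$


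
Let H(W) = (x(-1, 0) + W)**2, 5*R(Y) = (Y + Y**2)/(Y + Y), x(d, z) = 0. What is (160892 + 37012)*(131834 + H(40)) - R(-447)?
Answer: 132035611903/5 ≈ 2.6407e+10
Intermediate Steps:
R(Y) = (Y + Y**2)/(10*Y) (R(Y) = ((Y + Y**2)/(Y + Y))/5 = ((Y + Y**2)/((2*Y)))/5 = ((Y + Y**2)*(1/(2*Y)))/5 = ((Y + Y**2)/(2*Y))/5 = (Y + Y**2)/(10*Y))
H(W) = W**2 (H(W) = (0 + W)**2 = W**2)
(160892 + 37012)*(131834 + H(40)) - R(-447) = (160892 + 37012)*(131834 + 40**2) - (1/10 + (1/10)*(-447)) = 197904*(131834 + 1600) - (1/10 - 447/10) = 197904*133434 - 1*(-223/5) = 26407122336 + 223/5 = 132035611903/5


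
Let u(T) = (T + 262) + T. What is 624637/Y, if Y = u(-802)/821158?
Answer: -256462834823/671 ≈ -3.8221e+8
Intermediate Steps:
u(T) = 262 + 2*T (u(T) = (262 + T) + T = 262 + 2*T)
Y = -671/410579 (Y = (262 + 2*(-802))/821158 = (262 - 1604)*(1/821158) = -1342*1/821158 = -671/410579 ≈ -0.0016343)
624637/Y = 624637/(-671/410579) = 624637*(-410579/671) = -256462834823/671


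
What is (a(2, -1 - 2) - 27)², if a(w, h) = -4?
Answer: 961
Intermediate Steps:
(a(2, -1 - 2) - 27)² = (-4 - 27)² = (-31)² = 961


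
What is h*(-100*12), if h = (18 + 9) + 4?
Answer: -37200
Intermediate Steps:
h = 31 (h = 27 + 4 = 31)
h*(-100*12) = 31*(-100*12) = 31*(-1200) = -37200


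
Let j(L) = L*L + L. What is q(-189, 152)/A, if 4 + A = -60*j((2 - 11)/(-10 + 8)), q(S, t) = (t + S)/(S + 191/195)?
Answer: -7215/54592696 ≈ -0.00013216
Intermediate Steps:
j(L) = L + L² (j(L) = L² + L = L + L²)
q(S, t) = (S + t)/(191/195 + S) (q(S, t) = (S + t)/(S + 191*(1/195)) = (S + t)/(S + 191/195) = (S + t)/(191/195 + S))
A = -1489 (A = -4 - 60*(2 - 11)/(-10 + 8)*(1 + (2 - 11)/(-10 + 8)) = -4 - 60*(-9/(-2))*(1 - 9/(-2)) = -4 - 60*(-9*(-½))*(1 - 9*(-½)) = -4 - 270*(1 + 9/2) = -4 - 270*11/2 = -4 - 60*99/4 = -4 - 1485 = -1489)
q(-189, 152)/A = (195*(-189 + 152)/(191 + 195*(-189)))/(-1489) = (195*(-37)/(191 - 36855))*(-1/1489) = (195*(-37)/(-36664))*(-1/1489) = (195*(-1/36664)*(-37))*(-1/1489) = (7215/36664)*(-1/1489) = -7215/54592696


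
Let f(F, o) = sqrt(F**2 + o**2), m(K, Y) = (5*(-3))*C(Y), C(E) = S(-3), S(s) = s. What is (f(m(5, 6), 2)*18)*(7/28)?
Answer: 9*sqrt(2029)/2 ≈ 202.70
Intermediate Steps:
C(E) = -3
m(K, Y) = 45 (m(K, Y) = (5*(-3))*(-3) = -15*(-3) = 45)
(f(m(5, 6), 2)*18)*(7/28) = (sqrt(45**2 + 2**2)*18)*(7/28) = (sqrt(2025 + 4)*18)*(7*(1/28)) = (sqrt(2029)*18)*(1/4) = (18*sqrt(2029))*(1/4) = 9*sqrt(2029)/2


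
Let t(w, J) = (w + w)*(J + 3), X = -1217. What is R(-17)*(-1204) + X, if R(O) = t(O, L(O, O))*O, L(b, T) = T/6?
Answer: -351607/3 ≈ -1.1720e+5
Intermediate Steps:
L(b, T) = T/6 (L(b, T) = T*(1/6) = T/6)
t(w, J) = 2*w*(3 + J) (t(w, J) = (2*w)*(3 + J) = 2*w*(3 + J))
R(O) = 2*O**2*(3 + O/6) (R(O) = (2*O*(3 + O/6))*O = 2*O**2*(3 + O/6))
R(-17)*(-1204) + X = ((1/3)*(-17)**2*(18 - 17))*(-1204) - 1217 = ((1/3)*289*1)*(-1204) - 1217 = (289/3)*(-1204) - 1217 = -347956/3 - 1217 = -351607/3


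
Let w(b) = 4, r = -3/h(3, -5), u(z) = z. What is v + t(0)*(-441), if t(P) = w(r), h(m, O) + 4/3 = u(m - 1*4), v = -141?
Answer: -1905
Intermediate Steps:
h(m, O) = -16/3 + m (h(m, O) = -4/3 + (m - 1*4) = -4/3 + (m - 4) = -4/3 + (-4 + m) = -16/3 + m)
r = 9/7 (r = -3/(-16/3 + 3) = -3/(-7/3) = -3*(-3/7) = 9/7 ≈ 1.2857)
t(P) = 4
v + t(0)*(-441) = -141 + 4*(-441) = -141 - 1764 = -1905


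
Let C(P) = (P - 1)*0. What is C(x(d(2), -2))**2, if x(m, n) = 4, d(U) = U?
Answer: 0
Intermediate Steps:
C(P) = 0 (C(P) = (-1 + P)*0 = 0)
C(x(d(2), -2))**2 = 0**2 = 0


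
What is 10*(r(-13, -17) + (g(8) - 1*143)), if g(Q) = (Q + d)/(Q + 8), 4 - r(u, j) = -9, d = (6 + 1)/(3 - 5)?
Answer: -20755/16 ≈ -1297.2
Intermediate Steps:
d = -7/2 (d = 7/(-2) = 7*(-1/2) = -7/2 ≈ -3.5000)
r(u, j) = 13 (r(u, j) = 4 - 1*(-9) = 4 + 9 = 13)
g(Q) = (-7/2 + Q)/(8 + Q) (g(Q) = (Q - 7/2)/(Q + 8) = (-7/2 + Q)/(8 + Q))
10*(r(-13, -17) + (g(8) - 1*143)) = 10*(13 + ((-7/2 + 8)/(8 + 8) - 1*143)) = 10*(13 + ((9/2)/16 - 143)) = 10*(13 + ((1/16)*(9/2) - 143)) = 10*(13 + (9/32 - 143)) = 10*(13 - 4567/32) = 10*(-4151/32) = -20755/16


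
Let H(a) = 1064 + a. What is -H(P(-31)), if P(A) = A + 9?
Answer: -1042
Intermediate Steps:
P(A) = 9 + A
-H(P(-31)) = -(1064 + (9 - 31)) = -(1064 - 22) = -1*1042 = -1042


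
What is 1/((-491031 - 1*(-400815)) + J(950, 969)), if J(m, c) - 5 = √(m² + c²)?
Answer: -90211/8136183060 - 19*√5101/8136183060 ≈ -1.1254e-5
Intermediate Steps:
J(m, c) = 5 + √(c² + m²) (J(m, c) = 5 + √(m² + c²) = 5 + √(c² + m²))
1/((-491031 - 1*(-400815)) + J(950, 969)) = 1/((-491031 - 1*(-400815)) + (5 + √(969² + 950²))) = 1/((-491031 + 400815) + (5 + √(938961 + 902500))) = 1/(-90216 + (5 + √1841461)) = 1/(-90216 + (5 + 19*√5101)) = 1/(-90211 + 19*√5101)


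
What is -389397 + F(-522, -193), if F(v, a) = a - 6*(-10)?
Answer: -389530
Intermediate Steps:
F(v, a) = 60 + a (F(v, a) = a + 60 = 60 + a)
-389397 + F(-522, -193) = -389397 + (60 - 193) = -389397 - 133 = -389530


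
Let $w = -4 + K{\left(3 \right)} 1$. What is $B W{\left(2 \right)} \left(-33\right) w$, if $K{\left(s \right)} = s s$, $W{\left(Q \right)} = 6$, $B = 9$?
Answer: $-8910$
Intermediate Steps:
$K{\left(s \right)} = s^{2}$
$w = 5$ ($w = -4 + 3^{2} \cdot 1 = -4 + 9 \cdot 1 = -4 + 9 = 5$)
$B W{\left(2 \right)} \left(-33\right) w = 9 \cdot 6 \left(-33\right) 5 = 54 \left(-33\right) 5 = \left(-1782\right) 5 = -8910$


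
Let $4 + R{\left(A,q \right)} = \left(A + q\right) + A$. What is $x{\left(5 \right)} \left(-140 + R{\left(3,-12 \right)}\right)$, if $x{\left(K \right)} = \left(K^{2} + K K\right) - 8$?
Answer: $-6300$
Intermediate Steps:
$R{\left(A,q \right)} = -4 + q + 2 A$ ($R{\left(A,q \right)} = -4 + \left(\left(A + q\right) + A\right) = -4 + \left(q + 2 A\right) = -4 + q + 2 A$)
$x{\left(K \right)} = -8 + 2 K^{2}$ ($x{\left(K \right)} = \left(K^{2} + K^{2}\right) - 8 = 2 K^{2} - 8 = -8 + 2 K^{2}$)
$x{\left(5 \right)} \left(-140 + R{\left(3,-12 \right)}\right) = \left(-8 + 2 \cdot 5^{2}\right) \left(-140 - 10\right) = \left(-8 + 2 \cdot 25\right) \left(-140 - 10\right) = \left(-8 + 50\right) \left(-140 - 10\right) = 42 \left(-150\right) = -6300$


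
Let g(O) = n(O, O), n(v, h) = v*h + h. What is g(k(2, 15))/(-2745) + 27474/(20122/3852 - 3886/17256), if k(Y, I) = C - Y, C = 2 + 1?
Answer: 41774316193282/7600364235 ≈ 5496.4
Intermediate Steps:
C = 3
n(v, h) = h + h*v (n(v, h) = h*v + h = h + h*v)
k(Y, I) = 3 - Y
g(O) = O*(1 + O)
g(k(2, 15))/(-2745) + 27474/(20122/3852 - 3886/17256) = ((3 - 1*2)*(1 + (3 - 1*2)))/(-2745) + 27474/(20122/3852 - 3886/17256) = ((3 - 2)*(1 + (3 - 2)))*(-1/2745) + 27474/(20122*(1/3852) - 3886*1/17256) = (1*(1 + 1))*(-1/2745) + 27474/(10061/1926 - 1943/8628) = (1*2)*(-1/2745) + 27474/(13844015/2769588) = 2*(-1/2745) + 27474*(2769588/13844015) = -2/2745 + 76091660712/13844015 = 41774316193282/7600364235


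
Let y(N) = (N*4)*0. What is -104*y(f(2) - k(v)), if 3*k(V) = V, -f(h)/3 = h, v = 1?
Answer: 0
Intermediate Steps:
f(h) = -3*h
k(V) = V/3
y(N) = 0 (y(N) = (4*N)*0 = 0)
-104*y(f(2) - k(v)) = -104*0 = 0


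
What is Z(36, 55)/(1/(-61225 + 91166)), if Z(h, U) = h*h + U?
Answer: 40450291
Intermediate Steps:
Z(h, U) = U + h² (Z(h, U) = h² + U = U + h²)
Z(36, 55)/(1/(-61225 + 91166)) = (55 + 36²)/(1/(-61225 + 91166)) = (55 + 1296)/(1/29941) = 1351/(1/29941) = 1351*29941 = 40450291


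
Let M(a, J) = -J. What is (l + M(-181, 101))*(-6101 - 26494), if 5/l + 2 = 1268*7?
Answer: 9737962685/2958 ≈ 3.2921e+6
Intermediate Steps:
l = 5/8874 (l = 5/(-2 + 1268*7) = 5/(-2 + 8876) = 5/8874 ≈ 0.00056344)
(l + M(-181, 101))*(-6101 - 26494) = (5/8874 - 1*101)*(-6101 - 26494) = (5/8874 - 101)*(-32595) = -896269/8874*(-32595) = 9737962685/2958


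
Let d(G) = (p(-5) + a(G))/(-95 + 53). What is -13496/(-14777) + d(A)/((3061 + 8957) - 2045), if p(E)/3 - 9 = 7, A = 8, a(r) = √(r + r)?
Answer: 403731938/442113063 ≈ 0.91319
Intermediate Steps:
a(r) = √2*√r (a(r) = √(2*r) = √2*√r)
p(E) = 48 (p(E) = 27 + 3*7 = 27 + 21 = 48)
d(G) = -8/7 - √2*√G/42 (d(G) = (48 + √2*√G)/(-95 + 53) = (48 + √2*√G)/(-42) = (48 + √2*√G)*(-1/42) = -8/7 - √2*√G/42)
-13496/(-14777) + d(A)/((3061 + 8957) - 2045) = -13496/(-14777) + (-8/7 - √2*√8/42)/((3061 + 8957) - 2045) = -13496*(-1/14777) + (-8/7 - √2*2*√2/42)/(12018 - 2045) = 1928/2111 + (-8/7 - 2/21)/9973 = 1928/2111 - 26/21*1/9973 = 1928/2111 - 26/209433 = 403731938/442113063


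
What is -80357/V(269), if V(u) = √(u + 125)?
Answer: -80357*√394/394 ≈ -4048.3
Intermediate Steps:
V(u) = √(125 + u)
-80357/V(269) = -80357/√(125 + 269) = -80357*√394/394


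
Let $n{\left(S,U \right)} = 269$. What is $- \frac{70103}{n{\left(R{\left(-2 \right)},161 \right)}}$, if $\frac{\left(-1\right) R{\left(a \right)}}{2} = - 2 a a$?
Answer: $- \frac{70103}{269} \approx -260.61$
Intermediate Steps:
$R{\left(a \right)} = 4 a^{2}$ ($R{\left(a \right)} = - 2 - 2 a a = - 2 \left(- 2 a^{2}\right) = 4 a^{2}$)
$- \frac{70103}{n{\left(R{\left(-2 \right)},161 \right)}} = - \frac{70103}{269}$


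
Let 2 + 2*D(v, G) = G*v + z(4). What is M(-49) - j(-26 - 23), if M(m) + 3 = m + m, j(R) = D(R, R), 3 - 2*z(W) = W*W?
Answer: -5189/4 ≈ -1297.3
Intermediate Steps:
z(W) = 3/2 - W²/2 (z(W) = 3/2 - W*W/2 = 3/2 - W²/2)
D(v, G) = -17/4 + G*v/2 (D(v, G) = -1 + (G*v + (3/2 - ½*4²))/2 = -1 + (G*v + (3/2 - ½*16))/2 = -1 + (G*v + (3/2 - 8))/2 = -1 + (G*v - 13/2)/2 = -1 + (-13/2 + G*v)/2 = -1 + (-13/4 + G*v/2) = -17/4 + G*v/2)
j(R) = -17/4 + R²/2 (j(R) = -17/4 + R*R/2 = -17/4 + R²/2)
M(m) = -3 + 2*m (M(m) = -3 + (m + m) = -3 + 2*m)
M(-49) - j(-26 - 23) = (-3 + 2*(-49)) - (-17/4 + (-26 - 23)²/2) = (-3 - 98) - (-17/4 + (½)*(-49)²) = -101 - (-17/4 + (½)*2401) = -101 - (-17/4 + 2401/2) = -101 - 1*4785/4 = -101 - 4785/4 = -5189/4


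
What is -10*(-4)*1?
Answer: 40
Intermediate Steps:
-10*(-4)*1 = 40*1 = 40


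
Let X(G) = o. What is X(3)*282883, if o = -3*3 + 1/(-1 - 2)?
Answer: -7920724/3 ≈ -2.6402e+6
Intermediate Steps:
o = -28/3 (o = -9 + 1/(-3) = -9 - 1/3 = -28/3 ≈ -9.3333)
X(G) = -28/3
X(3)*282883 = -28/3*282883 = -7920724/3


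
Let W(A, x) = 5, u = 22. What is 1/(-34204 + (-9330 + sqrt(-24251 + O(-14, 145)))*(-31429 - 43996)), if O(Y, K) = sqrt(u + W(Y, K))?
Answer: -1/(-703681046 + 75425*sqrt(-24251 + 3*sqrt(3))) ≈ 1.4207e-9 + 2.3712e-11*I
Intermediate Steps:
O(Y, K) = 3*sqrt(3) (O(Y, K) = sqrt(22 + 5) = sqrt(27) = 3*sqrt(3))
1/(-34204 + (-9330 + sqrt(-24251 + O(-14, 145)))*(-31429 - 43996)) = 1/(-34204 + (-9330 + sqrt(-24251 + 3*sqrt(3)))*(-31429 - 43996)) = 1/(-34204 + (-9330 + sqrt(-24251 + 3*sqrt(3)))*(-75425)) = 1/(-34204 + (703715250 - 75425*sqrt(-24251 + 3*sqrt(3)))) = 1/(703681046 - 75425*sqrt(-24251 + 3*sqrt(3)))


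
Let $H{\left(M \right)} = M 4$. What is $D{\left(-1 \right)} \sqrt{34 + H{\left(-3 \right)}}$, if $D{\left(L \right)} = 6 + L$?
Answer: $5 \sqrt{22} \approx 23.452$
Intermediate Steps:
$H{\left(M \right)} = 4 M$
$D{\left(-1 \right)} \sqrt{34 + H{\left(-3 \right)}} = \left(6 - 1\right) \sqrt{34 + 4 \left(-3\right)} = 5 \sqrt{34 - 12} = 5 \sqrt{22}$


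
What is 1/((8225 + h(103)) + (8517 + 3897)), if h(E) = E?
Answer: 1/20742 ≈ 4.8211e-5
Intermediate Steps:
1/((8225 + h(103)) + (8517 + 3897)) = 1/((8225 + 103) + (8517 + 3897)) = 1/(8328 + 12414) = 1/20742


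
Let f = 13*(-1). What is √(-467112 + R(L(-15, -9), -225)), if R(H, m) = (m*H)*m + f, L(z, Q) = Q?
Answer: 5*I*√36910 ≈ 960.6*I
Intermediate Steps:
f = -13
R(H, m) = -13 + H*m² (R(H, m) = (m*H)*m - 13 = (H*m)*m - 13 = H*m² - 13 = -13 + H*m²)
√(-467112 + R(L(-15, -9), -225)) = √(-467112 + (-13 - 9*(-225)²)) = √(-467112 + (-13 - 9*50625)) = √(-467112 + (-13 - 455625)) = √(-467112 - 455638) = √(-922750) = 5*I*√36910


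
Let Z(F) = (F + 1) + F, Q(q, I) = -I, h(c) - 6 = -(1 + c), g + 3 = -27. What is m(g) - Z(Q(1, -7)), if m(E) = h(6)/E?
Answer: -449/30 ≈ -14.967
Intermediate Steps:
g = -30 (g = -3 - 27 = -30)
h(c) = 5 - c (h(c) = 6 - (1 + c) = 6 + (-1 - c) = 5 - c)
m(E) = -1/E (m(E) = (5 - 1*6)/E = (5 - 6)/E = -1/E)
Z(F) = 1 + 2*F (Z(F) = (1 + F) + F = 1 + 2*F)
m(g) - Z(Q(1, -7)) = -1/(-30) - (1 + 2*(-1*(-7))) = -1*(-1/30) - (1 + 2*7) = 1/30 - (1 + 14) = 1/30 - 1*15 = 1/30 - 15 = -449/30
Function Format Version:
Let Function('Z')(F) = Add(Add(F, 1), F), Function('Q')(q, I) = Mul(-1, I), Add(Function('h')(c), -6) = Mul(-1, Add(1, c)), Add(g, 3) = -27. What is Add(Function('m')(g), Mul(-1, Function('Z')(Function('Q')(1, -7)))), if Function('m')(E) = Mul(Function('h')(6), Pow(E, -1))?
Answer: Rational(-449, 30) ≈ -14.967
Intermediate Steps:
g = -30 (g = Add(-3, -27) = -30)
Function('h')(c) = Add(5, Mul(-1, c)) (Function('h')(c) = Add(6, Mul(-1, Add(1, c))) = Add(6, Add(-1, Mul(-1, c))) = Add(5, Mul(-1, c)))
Function('m')(E) = Mul(-1, Pow(E, -1)) (Function('m')(E) = Mul(Add(5, Mul(-1, 6)), Pow(E, -1)) = Mul(Add(5, -6), Pow(E, -1)) = Mul(-1, Pow(E, -1)))
Function('Z')(F) = Add(1, Mul(2, F)) (Function('Z')(F) = Add(Add(1, F), F) = Add(1, Mul(2, F)))
Add(Function('m')(g), Mul(-1, Function('Z')(Function('Q')(1, -7)))) = Add(Mul(-1, Pow(-30, -1)), Mul(-1, Add(1, Mul(2, Mul(-1, -7))))) = Add(Mul(-1, Rational(-1, 30)), Mul(-1, Add(1, Mul(2, 7)))) = Add(Rational(1, 30), Mul(-1, Add(1, 14))) = Add(Rational(1, 30), Mul(-1, 15)) = Add(Rational(1, 30), -15) = Rational(-449, 30)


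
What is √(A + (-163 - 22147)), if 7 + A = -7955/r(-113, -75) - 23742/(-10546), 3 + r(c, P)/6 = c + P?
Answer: I*√814594849794138090/6042858 ≈ 149.36*I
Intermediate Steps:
r(c, P) = -18 + 6*P + 6*c (r(c, P) = -18 + 6*(c + P) = -18 + 6*(P + c) = -18 + (6*P + 6*c) = -18 + 6*P + 6*c)
A = 13250875/6042858 (A = -7 + (-7955/(-18 + 6*(-75) + 6*(-113)) - 23742/(-10546)) = -7 + (-7955/(-18 - 450 - 678) - 23742*(-1/10546)) = -7 + (-7955/(-1146) + 11871/5273) = -7 + (-7955*(-1/1146) + 11871/5273) = -7 + (7955/1146 + 11871/5273) = -7 + 55550881/6042858 = 13250875/6042858 ≈ 2.1928)
√(A + (-163 - 22147)) = √(13250875/6042858 + (-163 - 22147)) = √(13250875/6042858 - 22310) = √(-134802911105/6042858) = I*√814594849794138090/6042858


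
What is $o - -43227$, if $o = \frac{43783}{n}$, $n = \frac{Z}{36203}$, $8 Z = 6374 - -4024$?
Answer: $\frac{6565040969}{5199} \approx 1.2628 \cdot 10^{6}$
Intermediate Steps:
$Z = \frac{5199}{4}$ ($Z = \frac{6374 - -4024}{8} = \frac{6374 + 4024}{8} = \frac{1}{8} \cdot 10398 = \frac{5199}{4} \approx 1299.8$)
$n = \frac{5199}{144812}$ ($n = \frac{5199}{4 \cdot 36203} = \frac{5199}{4} \cdot \frac{1}{36203} = \frac{5199}{144812} \approx 0.035902$)
$o = \frac{6340303796}{5199}$ ($o = \frac{43783}{\frac{5199}{144812}} = 43783 \cdot \frac{144812}{5199} = \frac{6340303796}{5199} \approx 1.2195 \cdot 10^{6}$)
$o - -43227 = \frac{6340303796}{5199} - -43227 = \frac{6340303796}{5199} + 43227 = \frac{6565040969}{5199}$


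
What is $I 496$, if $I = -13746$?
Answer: $-6818016$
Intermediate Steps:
$I 496 = \left(-13746\right) 496 = -6818016$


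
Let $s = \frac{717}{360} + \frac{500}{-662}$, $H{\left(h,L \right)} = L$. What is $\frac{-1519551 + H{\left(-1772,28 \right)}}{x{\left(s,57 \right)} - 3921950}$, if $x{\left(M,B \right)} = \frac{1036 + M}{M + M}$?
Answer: $\frac{149244510014}{385164886071} \approx 0.38748$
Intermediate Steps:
$s = \frac{49109}{39720}$ ($s = 717 \cdot \frac{1}{360} + 500 \left(- \frac{1}{662}\right) = \frac{239}{120} - \frac{250}{331} = \frac{49109}{39720} \approx 1.2364$)
$x{\left(M,B \right)} = \frac{1036 + M}{2 M}$
$\frac{-1519551 + H{\left(-1772,28 \right)}}{x{\left(s,57 \right)} - 3921950} = \frac{-1519551 + 28}{\frac{1036 + \frac{49109}{39720}}{2 \cdot \frac{49109}{39720}} - 3921950} = - \frac{1519523}{\frac{1}{2} \cdot \frac{39720}{49109} \cdot \frac{41199029}{39720} - 3921950} = - \frac{1519523}{\frac{41199029}{98218} - 3921950} = - \frac{1519523}{- \frac{385164886071}{98218}} = \left(-1519523\right) \left(- \frac{98218}{385164886071}\right) = \frac{149244510014}{385164886071}$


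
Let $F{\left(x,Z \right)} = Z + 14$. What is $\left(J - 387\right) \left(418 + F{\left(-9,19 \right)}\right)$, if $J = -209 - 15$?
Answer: $-275561$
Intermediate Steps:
$F{\left(x,Z \right)} = 14 + Z$
$J = -224$ ($J = -209 - 15 = -224$)
$\left(J - 387\right) \left(418 + F{\left(-9,19 \right)}\right) = \left(-224 - 387\right) \left(418 + \left(14 + 19\right)\right) = - 611 \left(418 + 33\right) = \left(-611\right) 451 = -275561$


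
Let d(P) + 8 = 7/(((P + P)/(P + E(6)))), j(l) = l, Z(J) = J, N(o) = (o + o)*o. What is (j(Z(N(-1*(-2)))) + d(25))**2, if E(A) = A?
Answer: 47089/2500 ≈ 18.836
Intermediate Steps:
N(o) = 2*o**2 (N(o) = (2*o)*o = 2*o**2)
d(P) = -8 + 7*(6 + P)/(2*P) (d(P) = -8 + 7/(((P + P)/(P + 6))) = -8 + 7/(((2*P)/(6 + P))) = -8 + 7/((2*P/(6 + P))) = -8 + 7*((6 + P)/(2*P)) = -8 + 7*(6 + P)/(2*P))
(j(Z(N(-1*(-2)))) + d(25))**2 = (2*(-1*(-2))**2 + (-9/2 + 21/25))**2 = (2*2**2 + (-9/2 + 21*(1/25)))**2 = (2*4 + (-9/2 + 21/25))**2 = (8 - 183/50)**2 = (217/50)**2 = 47089/2500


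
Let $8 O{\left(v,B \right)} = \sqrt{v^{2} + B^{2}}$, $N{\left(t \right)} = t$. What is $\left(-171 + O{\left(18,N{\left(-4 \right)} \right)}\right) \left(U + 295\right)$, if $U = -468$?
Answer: $29583 - \frac{173 \sqrt{85}}{4} \approx 29184.0$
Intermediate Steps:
$O{\left(v,B \right)} = \frac{\sqrt{B^{2} + v^{2}}}{8}$ ($O{\left(v,B \right)} = \frac{\sqrt{v^{2} + B^{2}}}{8} = \frac{\sqrt{B^{2} + v^{2}}}{8}$)
$\left(-171 + O{\left(18,N{\left(-4 \right)} \right)}\right) \left(U + 295\right) = \left(-171 + \frac{\sqrt{\left(-4\right)^{2} + 18^{2}}}{8}\right) \left(-468 + 295\right) = \left(-171 + \frac{\sqrt{16 + 324}}{8}\right) \left(-173\right) = \left(-171 + \frac{\sqrt{340}}{8}\right) \left(-173\right) = \left(-171 + \frac{2 \sqrt{85}}{8}\right) \left(-173\right) = \left(-171 + \frac{\sqrt{85}}{4}\right) \left(-173\right) = 29583 - \frac{173 \sqrt{85}}{4}$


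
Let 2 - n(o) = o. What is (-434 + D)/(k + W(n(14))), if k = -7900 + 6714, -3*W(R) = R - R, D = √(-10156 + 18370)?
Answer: 217/593 - 37*√6/1186 ≈ 0.28952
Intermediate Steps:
n(o) = 2 - o
D = 37*√6 (D = √8214 = 37*√6 ≈ 90.631)
W(R) = 0 (W(R) = -(R - R)/3 = -⅓*0 = 0)
k = -1186
(-434 + D)/(k + W(n(14))) = (-434 + 37*√6)/(-1186 + 0) = (-434 + 37*√6)/(-1186) = (-434 + 37*√6)*(-1/1186) = 217/593 - 37*√6/1186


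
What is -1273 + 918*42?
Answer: 37283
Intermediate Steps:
-1273 + 918*42 = -1273 + 38556 = 37283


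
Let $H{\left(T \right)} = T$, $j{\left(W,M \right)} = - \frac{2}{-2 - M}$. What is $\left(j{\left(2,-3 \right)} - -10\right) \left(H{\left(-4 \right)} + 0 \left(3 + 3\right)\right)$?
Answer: $-32$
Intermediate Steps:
$\left(j{\left(2,-3 \right)} - -10\right) \left(H{\left(-4 \right)} + 0 \left(3 + 3\right)\right) = \left(\frac{2}{2 - 3} - -10\right) \left(-4 + 0 \left(3 + 3\right)\right) = \left(\frac{2}{-1} + 10\right) \left(-4 + 0 \cdot 6\right) = \left(2 \left(-1\right) + 10\right) \left(-4 + 0\right) = \left(-2 + 10\right) \left(-4\right) = 8 \left(-4\right) = -32$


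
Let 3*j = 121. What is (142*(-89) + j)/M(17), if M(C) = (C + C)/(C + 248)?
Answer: -10015145/102 ≈ -98188.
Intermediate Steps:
M(C) = 2*C/(248 + C) (M(C) = (2*C)/(248 + C) = 2*C/(248 + C))
j = 121/3 (j = (1/3)*121 = 121/3 ≈ 40.333)
(142*(-89) + j)/M(17) = (142*(-89) + 121/3)/((2*17/(248 + 17))) = (-12638 + 121/3)/((2*17/265)) = -37793/(3*(2*17*(1/265))) = -37793/(3*34/265) = -37793/3*265/34 = -10015145/102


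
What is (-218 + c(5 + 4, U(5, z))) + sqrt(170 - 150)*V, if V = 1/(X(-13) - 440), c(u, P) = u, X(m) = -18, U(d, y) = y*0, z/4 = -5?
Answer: -209 - sqrt(5)/229 ≈ -209.01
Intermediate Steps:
z = -20 (z = 4*(-5) = -20)
U(d, y) = 0
V = -1/458 (V = 1/(-18 - 440) = 1/(-458) = -1/458 ≈ -0.0021834)
(-218 + c(5 + 4, U(5, z))) + sqrt(170 - 150)*V = (-218 + (5 + 4)) + sqrt(170 - 150)*(-1/458) = (-218 + 9) + sqrt(20)*(-1/458) = -209 + (2*sqrt(5))*(-1/458) = -209 - sqrt(5)/229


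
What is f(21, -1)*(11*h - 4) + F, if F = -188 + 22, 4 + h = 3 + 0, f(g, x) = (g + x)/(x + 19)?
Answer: -548/3 ≈ -182.67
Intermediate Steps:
f(g, x) = (g + x)/(19 + x)
h = -1 (h = -4 + (3 + 0) = -4 + 3 = -1)
F = -166
f(21, -1)*(11*h - 4) + F = ((21 - 1)/(19 - 1))*(11*(-1) - 4) - 166 = (20/18)*(-11 - 4) - 166 = ((1/18)*20)*(-15) - 166 = (10/9)*(-15) - 166 = -50/3 - 166 = -548/3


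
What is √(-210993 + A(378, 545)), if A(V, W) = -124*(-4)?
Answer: I*√210497 ≈ 458.8*I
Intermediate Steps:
A(V, W) = 496
√(-210993 + A(378, 545)) = √(-210993 + 496) = √(-210497) = I*√210497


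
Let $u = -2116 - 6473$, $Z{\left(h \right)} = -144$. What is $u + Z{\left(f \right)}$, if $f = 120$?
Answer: $-8733$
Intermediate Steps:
$u = -8589$
$u + Z{\left(f \right)} = -8589 - 144 = -8733$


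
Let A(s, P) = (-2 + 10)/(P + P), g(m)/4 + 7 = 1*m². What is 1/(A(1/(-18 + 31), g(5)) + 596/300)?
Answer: 450/919 ≈ 0.48966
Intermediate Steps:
g(m) = -28 + 4*m² (g(m) = -28 + 4*(1*m²) = -28 + 4*m²)
A(s, P) = 4/P (A(s, P) = 8/((2*P)) = 8*(1/(2*P)) = 4/P)
1/(A(1/(-18 + 31), g(5)) + 596/300) = 1/(4/(-28 + 4*5²) + 596/300) = 1/(4/(-28 + 4*25) + 596*(1/300)) = 1/(4/(-28 + 100) + 149/75) = 1/(4/72 + 149/75) = 1/(4*(1/72) + 149/75) = 1/(1/18 + 149/75) = 1/(919/450) = 450/919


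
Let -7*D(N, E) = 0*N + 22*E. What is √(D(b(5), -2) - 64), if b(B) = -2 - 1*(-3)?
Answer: 2*I*√707/7 ≈ 7.597*I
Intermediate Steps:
b(B) = 1 (b(B) = -2 + 3 = 1)
D(N, E) = -22*E/7 (D(N, E) = -(0*N + 22*E)/7 = -(0 + 22*E)/7 = -22*E/7)
√(D(b(5), -2) - 64) = √(-22/7*(-2) - 64) = √(44/7 - 64) = √(-404/7) = 2*I*√707/7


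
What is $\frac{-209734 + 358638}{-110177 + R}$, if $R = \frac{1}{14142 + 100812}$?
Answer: $- \frac{17117110416}{12665286857} \approx -1.3515$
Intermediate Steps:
$R = \frac{1}{114954} \approx 8.6991 \cdot 10^{-6}$
$\frac{-209734 + 358638}{-110177 + R} = \frac{-209734 + 358638}{-110177 + \frac{1}{114954}} = \frac{148904}{- \frac{12665286857}{114954}} = 148904 \left(- \frac{114954}{12665286857}\right) = - \frac{17117110416}{12665286857}$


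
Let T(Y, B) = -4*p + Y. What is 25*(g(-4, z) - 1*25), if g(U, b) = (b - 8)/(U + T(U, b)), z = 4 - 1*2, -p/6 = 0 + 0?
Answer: -2425/4 ≈ -606.25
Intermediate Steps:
p = 0 (p = -6*(0 + 0) = -6*0 = 0)
T(Y, B) = Y (T(Y, B) = -4*0 + Y = 0 + Y = Y)
z = 2 (z = 4 - 2 = 2)
g(U, b) = (-8 + b)/(2*U) (g(U, b) = (b - 8)/(U + U) = (-8 + b)/((2*U)) = (-8 + b)*(1/(2*U)) = (-8 + b)/(2*U))
25*(g(-4, z) - 1*25) = 25*((½)*(-8 + 2)/(-4) - 1*25) = 25*((½)*(-¼)*(-6) - 25) = 25*(¾ - 25) = 25*(-97/4) = -2425/4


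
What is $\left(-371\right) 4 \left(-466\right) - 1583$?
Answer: $689961$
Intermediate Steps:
$\left(-371\right) 4 \left(-466\right) - 1583 = \left(-1484\right) \left(-466\right) - 1583 = 691544 - 1583 = 689961$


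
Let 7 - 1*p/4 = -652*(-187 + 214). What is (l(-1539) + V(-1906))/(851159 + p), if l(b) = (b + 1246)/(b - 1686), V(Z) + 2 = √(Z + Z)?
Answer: -6157/2972169675 + 2*I*√953/921603 ≈ -2.0716e-6 + 6.6994e-5*I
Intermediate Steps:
V(Z) = -2 + √2*√Z (V(Z) = -2 + √(Z + Z) = -2 + √(2*Z) = -2 + √2*√Z)
l(b) = (1246 + b)/(-1686 + b)
p = 70444 (p = 28 - (-2608)*(-187 + 214) = 28 - (-2608)*27 = 28 - 4*(-17604) = 28 + 70416 = 70444)
(l(-1539) + V(-1906))/(851159 + p) = ((1246 - 1539)/(-1686 - 1539) + (-2 + √2*√(-1906)))/(851159 + 70444) = (-293/(-3225) + (-2 + √2*(I*√1906)))/921603 = (-1/3225*(-293) + (-2 + 2*I*√953))*(1/921603) = (293/3225 + (-2 + 2*I*√953))*(1/921603) = (-6157/3225 + 2*I*√953)*(1/921603) = -6157/2972169675 + 2*I*√953/921603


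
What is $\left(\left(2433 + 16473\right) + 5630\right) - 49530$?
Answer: $-24994$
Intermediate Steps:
$\left(\left(2433 + 16473\right) + 5630\right) - 49530 = \left(18906 + 5630\right) - 49530 = 24536 - 49530 = -24994$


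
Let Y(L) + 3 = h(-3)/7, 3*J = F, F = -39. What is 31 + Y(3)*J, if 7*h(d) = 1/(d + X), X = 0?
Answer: 10303/147 ≈ 70.088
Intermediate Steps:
h(d) = 1/(7*d) (h(d) = 1/(7*(d + 0)) = 1/(7*d))
J = -13 (J = (1/3)*(-39) = -13)
Y(L) = -442/147 (Y(L) = -3 + ((1/7)/(-3))/7 = -3 + ((1/7)*(-1/3))*(1/7) = -3 - 1/21*1/7 = -3 - 1/147 = -442/147)
31 + Y(3)*J = 31 - 442/147*(-13) = 31 + 5746/147 = 10303/147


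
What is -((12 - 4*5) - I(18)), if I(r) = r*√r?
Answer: 8 + 54*√2 ≈ 84.368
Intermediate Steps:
I(r) = r^(3/2)
-((12 - 4*5) - I(18)) = -((12 - 4*5) - 18^(3/2)) = -((12 - 20) - 54*√2) = -(-8 - 54*√2) = 8 + 54*√2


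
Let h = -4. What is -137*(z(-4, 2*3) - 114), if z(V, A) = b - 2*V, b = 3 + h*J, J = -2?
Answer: 13015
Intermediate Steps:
b = 11 (b = 3 - 4*(-2) = 3 + 8 = 11)
z(V, A) = 11 - 2*V
-137*(z(-4, 2*3) - 114) = -137*((11 - 2*(-4)) - 114) = -137*((11 + 8) - 114) = -137*(19 - 114) = -137*(-95) = 13015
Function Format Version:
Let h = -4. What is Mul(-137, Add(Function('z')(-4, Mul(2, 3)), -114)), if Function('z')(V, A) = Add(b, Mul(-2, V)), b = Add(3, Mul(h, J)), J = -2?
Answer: 13015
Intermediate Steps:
b = 11 (b = Add(3, Mul(-4, -2)) = Add(3, 8) = 11)
Function('z')(V, A) = Add(11, Mul(-2, V))
Mul(-137, Add(Function('z')(-4, Mul(2, 3)), -114)) = Mul(-137, Add(Add(11, Mul(-2, -4)), -114)) = Mul(-137, Add(Add(11, 8), -114)) = Mul(-137, Add(19, -114)) = Mul(-137, -95) = 13015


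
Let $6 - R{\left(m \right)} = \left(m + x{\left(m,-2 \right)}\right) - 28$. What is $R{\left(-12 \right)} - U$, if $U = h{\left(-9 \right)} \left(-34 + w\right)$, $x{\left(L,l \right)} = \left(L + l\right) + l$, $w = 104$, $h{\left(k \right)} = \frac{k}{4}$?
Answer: $\frac{439}{2} \approx 219.5$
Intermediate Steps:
$h{\left(k \right)} = \frac{k}{4}$ ($h{\left(k \right)} = k \frac{1}{4} = \frac{k}{4}$)
$x{\left(L,l \right)} = L + 2 l$
$R{\left(m \right)} = 38 - 2 m$ ($R{\left(m \right)} = 6 - \left(\left(m + \left(m + 2 \left(-2\right)\right)\right) - 28\right) = 6 - \left(\left(m + \left(m - 4\right)\right) - 28\right) = 6 - \left(\left(m + \left(-4 + m\right)\right) - 28\right) = 6 - \left(\left(-4 + 2 m\right) - 28\right) = 6 - \left(-32 + 2 m\right) = 38 - 2 m$)
$U = - \frac{315}{2}$ ($U = \frac{1}{4} \left(-9\right) \left(-34 + 104\right) = \left(- \frac{9}{4}\right) 70 = - \frac{315}{2} \approx -157.5$)
$R{\left(-12 \right)} - U = \left(38 - -24\right) - - \frac{315}{2} = \left(38 + 24\right) + \frac{315}{2} = 62 + \frac{315}{2} = \frac{439}{2}$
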